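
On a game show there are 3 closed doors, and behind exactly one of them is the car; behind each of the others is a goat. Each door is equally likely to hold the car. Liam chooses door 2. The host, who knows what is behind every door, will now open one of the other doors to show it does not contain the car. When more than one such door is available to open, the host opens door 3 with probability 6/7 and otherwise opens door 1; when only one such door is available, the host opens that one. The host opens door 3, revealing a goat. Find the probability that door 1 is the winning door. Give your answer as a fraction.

7/13

Condition on the true location of the car.
If it is behind door 1 (prior 1/3): only door 3 is available, probability 1; weight (1/3)·1 = 1/3.
If it is behind door 2 (prior 1/3): door 3 is available, opened with probability 6/7; weight (1/3)·(6/7) = 2/7.
If it is behind door 3 (prior 1/3): the host opened door 3, so this case is ruled out; weight (1/3)·0 = 0.
The weights sum to 13/21.
So P(the car behind door 1 | the host opened door 3) = (1/3) / (13/21) = 7/13.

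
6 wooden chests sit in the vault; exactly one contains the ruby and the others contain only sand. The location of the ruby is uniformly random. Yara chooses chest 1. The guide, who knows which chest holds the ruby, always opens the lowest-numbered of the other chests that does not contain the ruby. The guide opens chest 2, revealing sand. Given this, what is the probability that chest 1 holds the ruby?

Condition on the true location of the ruby.
If it is in any of chests 1, 3, 4, 5, and 6 (prior 1/6 each): chest 2 is the lowest-numbered option available, probability 1; weight (1/6)·1 = 1/6 each.
If it is in chest 2 (prior 1/6): the guide opened chest 2, so this case is ruled out; weight (1/6)·0 = 0.
The weights sum to 5/6.
So P(the ruby in chest 1 | the guide opened chest 2) = (1/6) / (5/6) = 1/5.

1/5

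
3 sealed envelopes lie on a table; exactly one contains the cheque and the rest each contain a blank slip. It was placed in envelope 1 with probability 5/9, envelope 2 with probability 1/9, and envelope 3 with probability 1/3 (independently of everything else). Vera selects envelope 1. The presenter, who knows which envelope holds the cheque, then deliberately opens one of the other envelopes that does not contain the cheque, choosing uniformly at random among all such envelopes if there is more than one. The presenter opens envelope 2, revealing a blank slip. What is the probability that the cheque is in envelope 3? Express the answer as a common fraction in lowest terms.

Apply Bayes' rule, conditioning on where the cheque actually is.
If it is in envelope 1 (prior 5/9): the presenter has 2 equally likely choices, so probability 1/2; weight (5/9)·(1/2) = 5/18.
If it is in envelope 2 (prior 1/9): the presenter opened envelope 2, so this case is ruled out; weight (1/9)·0 = 0.
If it is in envelope 3 (prior 1/3): the presenter has no choice, probability 1; weight (1/3)·1 = 1/3.
The weights sum to 11/18.
So P(the cheque in envelope 3 | the presenter opened envelope 2) = (1/3) / (11/18) = 6/11.

6/11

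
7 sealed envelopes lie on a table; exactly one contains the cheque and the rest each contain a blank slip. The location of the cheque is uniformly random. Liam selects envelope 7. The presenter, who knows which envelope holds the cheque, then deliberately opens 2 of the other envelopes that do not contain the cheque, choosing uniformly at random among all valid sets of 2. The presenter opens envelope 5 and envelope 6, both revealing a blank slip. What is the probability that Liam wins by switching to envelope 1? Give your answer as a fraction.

3/14

Condition on the true location of the cheque.
If it is in any of envelopes 1, 2, 3, and 4 (prior 1/7 each): the presenter has 10 equally likely choices, so probability 1/10; weight (1/7)·(1/10) = 1/70 each.
If it is in either of envelopes 5 and 6 (prior 1/7 each): that envelope was opened and seen not to hold the prize — ruled out; weight (1/7)·0 = 0 each.
If it is in envelope 7 (prior 1/7): the presenter has 15 equally likely choices, so probability 1/15; weight (1/7)·(1/15) = 1/105.
The weights sum to 1/15.
So P(the cheque in envelope 1 | the presenter opened envelope 5 and envelope 6) = (1/70) / (1/15) = 3/14.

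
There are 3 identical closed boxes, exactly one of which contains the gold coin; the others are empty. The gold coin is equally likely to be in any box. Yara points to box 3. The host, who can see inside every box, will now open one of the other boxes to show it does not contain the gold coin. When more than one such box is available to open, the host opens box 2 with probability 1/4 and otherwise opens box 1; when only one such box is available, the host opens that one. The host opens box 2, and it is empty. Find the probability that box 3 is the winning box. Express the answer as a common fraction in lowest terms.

1/5

Consider each possible location of the gold coin in turn.
If it is in box 1 (prior 1/3): only box 2 is available, probability 1; weight (1/3)·1 = 1/3.
If it is in box 2 (prior 1/3): the host opened box 2, so this case is ruled out; weight (1/3)·0 = 0.
If it is in box 3 (prior 1/3): box 2 is available, opened with probability 1/4; weight (1/3)·(1/4) = 1/12.
The weights sum to 5/12.
So P(the gold coin in box 3 | the host opened box 2) = (1/12) / (5/12) = 1/5.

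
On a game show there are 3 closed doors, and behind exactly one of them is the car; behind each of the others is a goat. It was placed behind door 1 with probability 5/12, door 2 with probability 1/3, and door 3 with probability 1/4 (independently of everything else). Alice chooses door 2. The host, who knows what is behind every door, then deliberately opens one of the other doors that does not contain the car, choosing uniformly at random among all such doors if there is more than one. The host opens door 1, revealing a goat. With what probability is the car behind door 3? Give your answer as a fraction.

Consider each possible location of the car in turn.
If it is behind door 1 (prior 5/12): the host opened door 1, so this case is ruled out; weight (5/12)·0 = 0.
If it is behind door 2 (prior 1/3): the host has 2 equally likely choices, so probability 1/2; weight (1/3)·(1/2) = 1/6.
If it is behind door 3 (prior 1/4): the host has no choice, probability 1; weight (1/4)·1 = 1/4.
The weights sum to 5/12.
So P(the car behind door 3 | the host opened door 1) = (1/4) / (5/12) = 3/5.

3/5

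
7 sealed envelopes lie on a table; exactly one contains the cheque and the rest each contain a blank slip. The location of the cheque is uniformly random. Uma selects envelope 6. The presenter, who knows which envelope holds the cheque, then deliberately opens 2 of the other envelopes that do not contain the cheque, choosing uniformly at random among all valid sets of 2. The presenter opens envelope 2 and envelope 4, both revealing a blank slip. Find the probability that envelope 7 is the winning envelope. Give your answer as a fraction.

Condition on the true location of the cheque.
If it is in any of envelopes 1, 3, 5, and 7 (prior 1/7 each): the presenter has 10 equally likely choices, so probability 1/10; weight (1/7)·(1/10) = 1/70 each.
If it is in either of envelopes 2 and 4 (prior 1/7 each): that envelope was opened and seen not to hold the prize — ruled out; weight (1/7)·0 = 0 each.
If it is in envelope 6 (prior 1/7): the presenter has 15 equally likely choices, so probability 1/15; weight (1/7)·(1/15) = 1/105.
The weights sum to 1/15.
So P(the cheque in envelope 7 | the presenter opened envelope 2 and envelope 4) = (1/70) / (1/15) = 3/14.

3/14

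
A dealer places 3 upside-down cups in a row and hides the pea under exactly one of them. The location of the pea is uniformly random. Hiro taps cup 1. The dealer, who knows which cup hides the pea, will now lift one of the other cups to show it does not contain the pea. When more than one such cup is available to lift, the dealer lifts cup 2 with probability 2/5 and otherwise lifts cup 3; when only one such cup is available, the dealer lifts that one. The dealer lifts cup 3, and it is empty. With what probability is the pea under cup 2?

Consider each possible location of the pea in turn.
If it is under cup 1 (prior 1/3): cup 2 is available but not opened, probability 3/5; weight (1/3)·(3/5) = 1/5.
If it is under cup 2 (prior 1/3): only cup 3 is available, probability 1; weight (1/3)·1 = 1/3.
If it is under cup 3 (prior 1/3): the dealer opened cup 3, so this case is ruled out; weight (1/3)·0 = 0.
The weights sum to 8/15.
So P(the pea under cup 2 | the dealer opened cup 3) = (1/3) / (8/15) = 5/8.

5/8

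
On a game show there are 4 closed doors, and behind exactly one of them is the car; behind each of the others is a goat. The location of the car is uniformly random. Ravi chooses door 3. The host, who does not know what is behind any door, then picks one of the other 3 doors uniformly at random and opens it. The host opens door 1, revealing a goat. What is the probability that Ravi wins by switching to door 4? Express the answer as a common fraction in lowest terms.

Because the host chose which door to open without knowing where the car is, the choice is independent of the prize location. Learning that door 1 does not hold the car simply rules out that one location and leaves the remaining 3 doors still equally likely by symmetry.
So P(the car behind door 4) = 1/3.

1/3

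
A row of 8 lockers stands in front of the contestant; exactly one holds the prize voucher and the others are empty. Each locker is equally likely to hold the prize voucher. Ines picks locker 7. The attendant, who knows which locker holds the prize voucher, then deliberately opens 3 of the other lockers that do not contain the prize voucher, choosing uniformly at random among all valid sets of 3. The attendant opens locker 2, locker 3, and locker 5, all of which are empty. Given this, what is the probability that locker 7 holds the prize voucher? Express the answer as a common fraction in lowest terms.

Apply Bayes' rule, conditioning on where the prize voucher actually is.
If it is in any of lockers 1, 4, 6, and 8 (prior 1/8 each): the attendant has 20 equally likely choices, so probability 1/20; weight (1/8)·(1/20) = 1/160 each.
If it is in any of lockers 2, 3, and 5 (prior 1/8 each): that locker was opened and seen not to hold the prize — ruled out; weight (1/8)·0 = 0 each.
If it is in locker 7 (prior 1/8): the attendant has 35 equally likely choices, so probability 1/35; weight (1/8)·(1/35) = 1/280.
The weights sum to 1/35.
So P(the prize voucher in locker 7 | the attendant opened locker 2, locker 3, and locker 5) = (1/280) / (1/35) = 1/8.

1/8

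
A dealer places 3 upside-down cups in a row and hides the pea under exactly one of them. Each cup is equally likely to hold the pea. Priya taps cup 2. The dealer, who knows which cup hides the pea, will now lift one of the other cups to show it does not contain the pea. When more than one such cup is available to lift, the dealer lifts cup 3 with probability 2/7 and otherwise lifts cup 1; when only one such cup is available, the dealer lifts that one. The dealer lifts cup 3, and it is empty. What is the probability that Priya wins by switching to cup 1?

Apply Bayes' rule, conditioning on where the pea actually is.
If it is under cup 1 (prior 1/3): only cup 3 is available, probability 1; weight (1/3)·1 = 1/3.
If it is under cup 2 (prior 1/3): cup 3 is available, opened with probability 2/7; weight (1/3)·(2/7) = 2/21.
If it is under cup 3 (prior 1/3): the dealer opened cup 3, so this case is ruled out; weight (1/3)·0 = 0.
The weights sum to 3/7.
So P(the pea under cup 1 | the dealer opened cup 3) = (1/3) / (3/7) = 7/9.

7/9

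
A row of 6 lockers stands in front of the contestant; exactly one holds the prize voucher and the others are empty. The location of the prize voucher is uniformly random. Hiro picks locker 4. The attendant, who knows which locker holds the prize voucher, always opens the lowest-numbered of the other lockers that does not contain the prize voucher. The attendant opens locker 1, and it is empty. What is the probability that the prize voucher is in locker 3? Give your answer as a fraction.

Condition on the true location of the prize voucher.
If it is in locker 1 (prior 1/6): the attendant opened locker 1, so this case is ruled out; weight (1/6)·0 = 0.
If it is in any of lockers 2, 3, 4, 5, and 6 (prior 1/6 each): locker 1 is the lowest-numbered option available, probability 1; weight (1/6)·1 = 1/6 each.
The weights sum to 5/6.
So P(the prize voucher in locker 3 | the attendant opened locker 1) = (1/6) / (5/6) = 1/5.

1/5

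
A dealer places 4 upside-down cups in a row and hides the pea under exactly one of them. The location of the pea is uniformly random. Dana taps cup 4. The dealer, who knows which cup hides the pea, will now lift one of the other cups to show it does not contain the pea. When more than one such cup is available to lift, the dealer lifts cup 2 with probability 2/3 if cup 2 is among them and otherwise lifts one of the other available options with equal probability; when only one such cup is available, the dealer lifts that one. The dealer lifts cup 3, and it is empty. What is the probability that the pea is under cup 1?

Apply Bayes' rule, conditioning on where the pea actually is.
If it is under cup 1 (prior 1/4): cup 2 is available but not opened, probability 1/3; weight (1/4)·(1/3) = 1/12.
If it is under cup 2 (prior 1/4): cup 2 holds the prize so is unavailable; the dealer chooses uniformly among the 2 others, probability 1/2; weight (1/4)·(1/2) = 1/8.
If it is under cup 3 (prior 1/4): the dealer opened cup 3, so this case is ruled out; weight (1/4)·0 = 0.
If it is under cup 4 (prior 1/4): cup 2 is available but not opened; cup 3 gets probability (1 − 2/3)/2 = 1/6; weight (1/4)·(1/6) = 1/24.
The weights sum to 1/4.
So P(the pea under cup 1 | the dealer opened cup 3) = (1/12) / (1/4) = 1/3.

1/3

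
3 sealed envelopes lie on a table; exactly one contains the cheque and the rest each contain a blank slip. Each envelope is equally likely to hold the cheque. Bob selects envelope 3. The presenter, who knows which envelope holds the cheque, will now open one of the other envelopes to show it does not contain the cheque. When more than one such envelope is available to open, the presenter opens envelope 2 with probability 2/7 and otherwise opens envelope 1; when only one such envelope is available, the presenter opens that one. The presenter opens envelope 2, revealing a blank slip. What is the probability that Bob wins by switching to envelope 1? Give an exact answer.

7/9

Apply Bayes' rule, conditioning on where the cheque actually is.
If it is in envelope 1 (prior 1/3): only envelope 2 is available, probability 1; weight (1/3)·1 = 1/3.
If it is in envelope 2 (prior 1/3): the presenter opened envelope 2, so this case is ruled out; weight (1/3)·0 = 0.
If it is in envelope 3 (prior 1/3): envelope 2 is available, opened with probability 2/7; weight (1/3)·(2/7) = 2/21.
The weights sum to 3/7.
So P(the cheque in envelope 1 | the presenter opened envelope 2) = (1/3) / (3/7) = 7/9.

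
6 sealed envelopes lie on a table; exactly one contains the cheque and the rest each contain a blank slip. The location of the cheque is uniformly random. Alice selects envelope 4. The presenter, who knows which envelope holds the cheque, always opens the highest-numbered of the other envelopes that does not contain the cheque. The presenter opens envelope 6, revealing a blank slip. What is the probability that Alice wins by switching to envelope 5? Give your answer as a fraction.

Consider each possible location of the cheque in turn.
If it is in any of envelopes 1, 2, 3, 4, and 5 (prior 1/6 each): envelope 6 is the highest-numbered option available, probability 1; weight (1/6)·1 = 1/6 each.
If it is in envelope 6 (prior 1/6): the presenter opened envelope 6, so this case is ruled out; weight (1/6)·0 = 0.
The weights sum to 5/6.
So P(the cheque in envelope 5 | the presenter opened envelope 6) = (1/6) / (5/6) = 1/5.

1/5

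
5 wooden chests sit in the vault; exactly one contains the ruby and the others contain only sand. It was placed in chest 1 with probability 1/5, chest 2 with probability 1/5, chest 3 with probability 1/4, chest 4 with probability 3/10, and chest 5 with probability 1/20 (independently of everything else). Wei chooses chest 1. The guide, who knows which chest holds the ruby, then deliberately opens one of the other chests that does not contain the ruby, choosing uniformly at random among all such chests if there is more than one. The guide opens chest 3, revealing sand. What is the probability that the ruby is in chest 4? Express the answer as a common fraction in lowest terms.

3/7

Consider each possible location of the ruby in turn.
If it is in chest 1 (prior 1/5): the guide has 4 equally likely choices, so probability 1/4; weight (1/5)·(1/4) = 1/20.
If it is in chest 2 (prior 1/5): the guide has 3 equally likely choices, so probability 1/3; weight (1/5)·(1/3) = 1/15.
If it is in chest 3 (prior 1/4): the guide opened chest 3, so this case is ruled out; weight (1/4)·0 = 0.
If it is in chest 4 (prior 3/10): the guide has 3 equally likely choices, so probability 1/3; weight (3/10)·(1/3) = 1/10.
If it is in chest 5 (prior 1/20): the guide has 3 equally likely choices, so probability 1/3; weight (1/20)·(1/3) = 1/60.
The weights sum to 7/30.
So P(the ruby in chest 4 | the guide opened chest 3) = (1/10) / (7/30) = 3/7.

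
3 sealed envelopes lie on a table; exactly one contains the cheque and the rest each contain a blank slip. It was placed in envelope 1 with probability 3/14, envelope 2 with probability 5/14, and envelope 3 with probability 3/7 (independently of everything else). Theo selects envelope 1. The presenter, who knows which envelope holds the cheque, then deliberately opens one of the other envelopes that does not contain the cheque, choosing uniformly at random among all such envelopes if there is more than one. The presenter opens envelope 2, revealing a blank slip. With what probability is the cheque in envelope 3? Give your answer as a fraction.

4/5

Apply Bayes' rule, conditioning on where the cheque actually is.
If it is in envelope 1 (prior 3/14): the presenter has 2 equally likely choices, so probability 1/2; weight (3/14)·(1/2) = 3/28.
If it is in envelope 2 (prior 5/14): the presenter opened envelope 2, so this case is ruled out; weight (5/14)·0 = 0.
If it is in envelope 3 (prior 3/7): the presenter has no choice, probability 1; weight (3/7)·1 = 3/7.
The weights sum to 15/28.
So P(the cheque in envelope 3 | the presenter opened envelope 2) = (3/7) / (15/28) = 4/5.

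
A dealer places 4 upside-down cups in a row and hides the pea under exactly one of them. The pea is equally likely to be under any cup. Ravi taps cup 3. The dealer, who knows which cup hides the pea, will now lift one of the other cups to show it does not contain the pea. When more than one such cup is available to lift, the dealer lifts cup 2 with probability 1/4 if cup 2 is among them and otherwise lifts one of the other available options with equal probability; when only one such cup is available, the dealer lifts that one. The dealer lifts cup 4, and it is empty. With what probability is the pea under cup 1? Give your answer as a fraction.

6/13

Apply Bayes' rule, conditioning on where the pea actually is.
If it is under cup 1 (prior 1/4): cup 2 is available but not opened, probability 3/4; weight (1/4)·(3/4) = 3/16.
If it is under cup 2 (prior 1/4): cup 2 holds the prize so is unavailable; the dealer chooses uniformly among the 2 others, probability 1/2; weight (1/4)·(1/2) = 1/8.
If it is under cup 3 (prior 1/4): cup 2 is available but not opened; cup 4 gets probability (1 − 1/4)/2 = 3/8; weight (1/4)·(3/8) = 3/32.
If it is under cup 4 (prior 1/4): the dealer opened cup 4, so this case is ruled out; weight (1/4)·0 = 0.
The weights sum to 13/32.
So P(the pea under cup 1 | the dealer opened cup 4) = (3/16) / (13/32) = 6/13.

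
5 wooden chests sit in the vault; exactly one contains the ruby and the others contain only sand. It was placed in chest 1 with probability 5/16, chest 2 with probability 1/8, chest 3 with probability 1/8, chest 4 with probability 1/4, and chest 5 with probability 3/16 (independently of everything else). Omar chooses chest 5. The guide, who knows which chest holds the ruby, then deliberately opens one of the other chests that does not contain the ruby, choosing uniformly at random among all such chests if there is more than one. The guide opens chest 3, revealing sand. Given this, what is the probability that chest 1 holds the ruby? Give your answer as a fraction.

Condition on the true location of the ruby.
If it is in chest 1 (prior 5/16): the guide has 3 equally likely choices, so probability 1/3; weight (5/16)·(1/3) = 5/48.
If it is in chest 2 (prior 1/8): the guide has 3 equally likely choices, so probability 1/3; weight (1/8)·(1/3) = 1/24.
If it is in chest 3 (prior 1/8): the guide opened chest 3, so this case is ruled out; weight (1/8)·0 = 0.
If it is in chest 4 (prior 1/4): the guide has 3 equally likely choices, so probability 1/3; weight (1/4)·(1/3) = 1/12.
If it is in chest 5 (prior 3/16): the guide has 4 equally likely choices, so probability 1/4; weight (3/16)·(1/4) = 3/64.
The weights sum to 53/192.
So P(the ruby in chest 1 | the guide opened chest 3) = (5/48) / (53/192) = 20/53.

20/53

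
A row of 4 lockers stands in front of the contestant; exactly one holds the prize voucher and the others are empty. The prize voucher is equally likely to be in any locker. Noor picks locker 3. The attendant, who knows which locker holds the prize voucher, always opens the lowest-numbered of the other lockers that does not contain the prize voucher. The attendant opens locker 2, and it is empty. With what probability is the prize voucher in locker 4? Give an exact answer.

0

Condition on the true location of the prize voucher.
If it is in locker 1 (prior 1/4): locker 2 is the lowest-numbered option available, probability 1; weight (1/4)·1 = 1/4.
If it is in locker 2 (prior 1/4): the attendant opened locker 2, so this case is ruled out; weight (1/4)·0 = 0.
If it is in either of lockers 3 and 4 (prior 1/4 each): the attendant would have opened locker 1 instead, probability 0; weight (1/4)·0 = 0 each.
The weights sum to 1/4.
So P(the prize voucher in locker 4 | the attendant opened locker 2) = 0 / (1/4) = 0.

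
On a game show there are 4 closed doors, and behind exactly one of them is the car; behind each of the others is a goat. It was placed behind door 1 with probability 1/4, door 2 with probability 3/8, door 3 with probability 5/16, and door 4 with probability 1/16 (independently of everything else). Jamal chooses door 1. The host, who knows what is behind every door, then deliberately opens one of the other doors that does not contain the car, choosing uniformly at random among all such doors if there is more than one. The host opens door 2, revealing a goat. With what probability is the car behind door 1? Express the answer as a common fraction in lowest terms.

Apply Bayes' rule, conditioning on where the car actually is.
If it is behind door 1 (prior 1/4): the host has 3 equally likely choices, so probability 1/3; weight (1/4)·(1/3) = 1/12.
If it is behind door 2 (prior 3/8): the host opened door 2, so this case is ruled out; weight (3/8)·0 = 0.
If it is behind door 3 (prior 5/16): the host has 2 equally likely choices, so probability 1/2; weight (5/16)·(1/2) = 5/32.
If it is behind door 4 (prior 1/16): the host has 2 equally likely choices, so probability 1/2; weight (1/16)·(1/2) = 1/32.
The weights sum to 13/48.
So P(the car behind door 1 | the host opened door 2) = (1/12) / (13/48) = 4/13.

4/13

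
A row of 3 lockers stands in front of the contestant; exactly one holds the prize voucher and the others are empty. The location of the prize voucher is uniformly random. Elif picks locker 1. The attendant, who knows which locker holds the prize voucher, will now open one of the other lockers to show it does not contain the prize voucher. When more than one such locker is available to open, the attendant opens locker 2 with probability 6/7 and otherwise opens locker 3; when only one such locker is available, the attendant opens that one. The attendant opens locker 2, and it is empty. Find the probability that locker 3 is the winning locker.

7/13

Consider each possible location of the prize voucher in turn.
If it is in locker 1 (prior 1/3): locker 2 is available, opened with probability 6/7; weight (1/3)·(6/7) = 2/7.
If it is in locker 2 (prior 1/3): the attendant opened locker 2, so this case is ruled out; weight (1/3)·0 = 0.
If it is in locker 3 (prior 1/3): only locker 2 is available, probability 1; weight (1/3)·1 = 1/3.
The weights sum to 13/21.
So P(the prize voucher in locker 3 | the attendant opened locker 2) = (1/3) / (13/21) = 7/13.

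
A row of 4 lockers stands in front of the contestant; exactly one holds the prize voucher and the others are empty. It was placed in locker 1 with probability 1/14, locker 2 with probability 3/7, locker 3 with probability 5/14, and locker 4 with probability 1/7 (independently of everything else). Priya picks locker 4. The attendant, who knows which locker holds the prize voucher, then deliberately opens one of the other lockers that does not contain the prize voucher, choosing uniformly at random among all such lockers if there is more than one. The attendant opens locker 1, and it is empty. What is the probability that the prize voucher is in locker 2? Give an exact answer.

18/37

Condition on the true location of the prize voucher.
If it is in locker 1 (prior 1/14): the attendant opened locker 1, so this case is ruled out; weight (1/14)·0 = 0.
If it is in locker 2 (prior 3/7): the attendant has 2 equally likely choices, so probability 1/2; weight (3/7)·(1/2) = 3/14.
If it is in locker 3 (prior 5/14): the attendant has 2 equally likely choices, so probability 1/2; weight (5/14)·(1/2) = 5/28.
If it is in locker 4 (prior 1/7): the attendant has 3 equally likely choices, so probability 1/3; weight (1/7)·(1/3) = 1/21.
The weights sum to 37/84.
So P(the prize voucher in locker 2 | the attendant opened locker 1) = (3/14) / (37/84) = 18/37.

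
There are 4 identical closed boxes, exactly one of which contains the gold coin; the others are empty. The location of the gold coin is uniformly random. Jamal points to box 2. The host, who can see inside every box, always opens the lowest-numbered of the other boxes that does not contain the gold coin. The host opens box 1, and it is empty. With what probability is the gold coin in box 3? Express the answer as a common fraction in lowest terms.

Apply Bayes' rule, conditioning on where the gold coin actually is.
If it is in box 1 (prior 1/4): the host opened box 1, so this case is ruled out; weight (1/4)·0 = 0.
If it is in any of boxes 2, 3, and 4 (prior 1/4 each): box 1 is the lowest-numbered option available, probability 1; weight (1/4)·1 = 1/4 each.
The weights sum to 3/4.
So P(the gold coin in box 3 | the host opened box 1) = (1/4) / (3/4) = 1/3.

1/3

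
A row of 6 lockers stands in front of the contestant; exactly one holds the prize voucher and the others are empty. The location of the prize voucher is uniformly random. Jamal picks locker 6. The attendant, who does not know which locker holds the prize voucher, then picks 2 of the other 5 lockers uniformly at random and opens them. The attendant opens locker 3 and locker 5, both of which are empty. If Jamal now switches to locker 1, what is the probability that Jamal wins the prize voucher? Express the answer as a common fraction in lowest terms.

1/4

Condition on the true location of the prize voucher.
If it is in any of lockers 1, 2, 4, and 6 (prior 1/6 each): the attendant picks exactly this set with probability 1/10 regardless, and none is the prize; weight (1/6)·(1/10) = 1/60 each.
If it is in either of lockers 3 and 5 (prior 1/6 each): that locker was opened and seen not to hold the prize — ruled out; weight (1/6)·0 = 0 each.
The weights sum to 1/15.
So P(the prize voucher in locker 1 | the attendant opened locker 3 and locker 5) = (1/60) / (1/15) = 1/4.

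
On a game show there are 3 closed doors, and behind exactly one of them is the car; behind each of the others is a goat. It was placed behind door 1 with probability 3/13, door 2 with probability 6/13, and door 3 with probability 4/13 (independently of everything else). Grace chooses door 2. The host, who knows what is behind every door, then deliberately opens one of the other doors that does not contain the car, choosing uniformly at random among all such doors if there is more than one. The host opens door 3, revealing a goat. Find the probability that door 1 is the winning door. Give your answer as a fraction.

Apply Bayes' rule, conditioning on where the car actually is.
If it is behind door 1 (prior 3/13): the host has no choice, probability 1; weight (3/13)·1 = 3/13.
If it is behind door 2 (prior 6/13): the host has 2 equally likely choices, so probability 1/2; weight (6/13)·(1/2) = 3/13.
If it is behind door 3 (prior 4/13): the host opened door 3, so this case is ruled out; weight (4/13)·0 = 0.
The weights sum to 6/13.
So P(the car behind door 1 | the host opened door 3) = (3/13) / (6/13) = 1/2.

1/2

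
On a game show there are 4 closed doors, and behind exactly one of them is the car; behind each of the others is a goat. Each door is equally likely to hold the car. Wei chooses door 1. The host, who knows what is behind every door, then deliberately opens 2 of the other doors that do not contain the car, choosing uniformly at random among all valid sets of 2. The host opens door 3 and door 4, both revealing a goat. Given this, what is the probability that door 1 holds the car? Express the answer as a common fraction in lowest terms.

1/4

Consider each possible location of the car in turn.
If it is behind door 1 (prior 1/4): the host has 3 equally likely choices, so probability 1/3; weight (1/4)·(1/3) = 1/12.
If it is behind door 2 (prior 1/4): the host has no choice, probability 1; weight (1/4)·1 = 1/4.
If it is behind either of doors 3 and 4 (prior 1/4 each): that door was opened and seen not to hold the prize — ruled out; weight (1/4)·0 = 0 each.
The weights sum to 1/3.
So P(the car behind door 1 | the host opened door 3 and door 4) = (1/12) / (1/3) = 1/4.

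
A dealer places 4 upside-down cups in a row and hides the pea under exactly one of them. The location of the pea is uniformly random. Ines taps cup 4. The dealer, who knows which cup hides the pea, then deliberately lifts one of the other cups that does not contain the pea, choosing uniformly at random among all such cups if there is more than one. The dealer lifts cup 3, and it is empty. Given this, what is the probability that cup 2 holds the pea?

Apply Bayes' rule, conditioning on where the pea actually is.
If it is under either of cups 1 and 2 (prior 1/4 each): the dealer has 2 equally likely choices, so probability 1/2; weight (1/4)·(1/2) = 1/8 each.
If it is under cup 3 (prior 1/4): the dealer opened cup 3, so this case is ruled out; weight (1/4)·0 = 0.
If it is under cup 4 (prior 1/4): the dealer has 3 equally likely choices, so probability 1/3; weight (1/4)·(1/3) = 1/12.
The weights sum to 1/3.
So P(the pea under cup 2 | the dealer opened cup 3) = (1/8) / (1/3) = 3/8.

3/8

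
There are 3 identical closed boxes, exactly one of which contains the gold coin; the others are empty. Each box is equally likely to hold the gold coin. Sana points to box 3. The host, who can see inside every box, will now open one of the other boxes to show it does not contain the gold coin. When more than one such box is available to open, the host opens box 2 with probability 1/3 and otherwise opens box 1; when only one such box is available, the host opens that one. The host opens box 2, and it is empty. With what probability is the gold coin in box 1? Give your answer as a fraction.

Condition on the true location of the gold coin.
If it is in box 1 (prior 1/3): only box 2 is available, probability 1; weight (1/3)·1 = 1/3.
If it is in box 2 (prior 1/3): the host opened box 2, so this case is ruled out; weight (1/3)·0 = 0.
If it is in box 3 (prior 1/3): box 2 is available, opened with probability 1/3; weight (1/3)·(1/3) = 1/9.
The weights sum to 4/9.
So P(the gold coin in box 1 | the host opened box 2) = (1/3) / (4/9) = 3/4.

3/4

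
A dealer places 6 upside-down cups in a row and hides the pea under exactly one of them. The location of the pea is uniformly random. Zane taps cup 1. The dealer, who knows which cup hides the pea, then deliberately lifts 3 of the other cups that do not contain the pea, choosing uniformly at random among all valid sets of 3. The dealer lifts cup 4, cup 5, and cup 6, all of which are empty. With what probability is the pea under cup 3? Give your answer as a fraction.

Apply Bayes' rule, conditioning on where the pea actually is.
If it is under cup 1 (prior 1/6): the dealer has 10 equally likely choices, so probability 1/10; weight (1/6)·(1/10) = 1/60.
If it is under either of cups 2 and 3 (prior 1/6 each): the dealer has 4 equally likely choices, so probability 1/4; weight (1/6)·(1/4) = 1/24 each.
If it is under any of cups 4, 5, and 6 (prior 1/6 each): that cup was opened and seen not to hold the prize — ruled out; weight (1/6)·0 = 0 each.
The weights sum to 1/10.
So P(the pea under cup 3 | the dealer opened cup 4, cup 5, and cup 6) = (1/24) / (1/10) = 5/12.

5/12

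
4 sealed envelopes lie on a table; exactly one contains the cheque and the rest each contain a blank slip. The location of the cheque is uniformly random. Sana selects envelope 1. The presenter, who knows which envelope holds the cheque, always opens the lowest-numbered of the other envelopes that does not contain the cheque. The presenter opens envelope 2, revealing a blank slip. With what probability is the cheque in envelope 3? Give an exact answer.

Consider each possible location of the cheque in turn.
If it is in any of envelopes 1, 3, and 4 (prior 1/4 each): envelope 2 is the lowest-numbered option available, probability 1; weight (1/4)·1 = 1/4 each.
If it is in envelope 2 (prior 1/4): the presenter opened envelope 2, so this case is ruled out; weight (1/4)·0 = 0.
The weights sum to 3/4.
So P(the cheque in envelope 3 | the presenter opened envelope 2) = (1/4) / (3/4) = 1/3.

1/3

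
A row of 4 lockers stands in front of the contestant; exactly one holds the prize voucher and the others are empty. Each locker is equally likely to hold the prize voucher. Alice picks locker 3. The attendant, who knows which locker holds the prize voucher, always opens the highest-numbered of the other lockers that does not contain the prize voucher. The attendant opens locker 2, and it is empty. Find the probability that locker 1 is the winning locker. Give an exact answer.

0

Condition on the true location of the prize voucher.
If it is in either of lockers 1 and 3 (prior 1/4 each): the attendant would have opened locker 4 instead, probability 0; weight (1/4)·0 = 0 each.
If it is in locker 2 (prior 1/4): the attendant opened locker 2, so this case is ruled out; weight (1/4)·0 = 0.
If it is in locker 4 (prior 1/4): locker 2 is the highest-numbered option available, probability 1; weight (1/4)·1 = 1/4.
The weights sum to 1/4.
So P(the prize voucher in locker 1 | the attendant opened locker 2) = 0 / (1/4) = 0.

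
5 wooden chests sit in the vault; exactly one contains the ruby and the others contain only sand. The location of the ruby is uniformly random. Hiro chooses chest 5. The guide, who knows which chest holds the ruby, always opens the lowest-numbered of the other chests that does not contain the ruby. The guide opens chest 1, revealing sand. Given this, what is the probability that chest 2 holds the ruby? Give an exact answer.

1/4

Apply Bayes' rule, conditioning on where the ruby actually is.
If it is in chest 1 (prior 1/5): the guide opened chest 1, so this case is ruled out; weight (1/5)·0 = 0.
If it is in any of chests 2, 3, 4, and 5 (prior 1/5 each): chest 1 is the lowest-numbered option available, probability 1; weight (1/5)·1 = 1/5 each.
The weights sum to 4/5.
So P(the ruby in chest 2 | the guide opened chest 1) = (1/5) / (4/5) = 1/4.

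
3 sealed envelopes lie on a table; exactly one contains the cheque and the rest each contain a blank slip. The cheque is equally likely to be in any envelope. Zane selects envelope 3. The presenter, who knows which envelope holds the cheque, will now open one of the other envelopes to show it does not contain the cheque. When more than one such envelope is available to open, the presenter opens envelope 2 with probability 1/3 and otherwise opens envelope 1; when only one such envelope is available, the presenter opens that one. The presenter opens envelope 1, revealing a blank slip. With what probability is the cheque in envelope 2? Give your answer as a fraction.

3/5

Condition on the true location of the cheque.
If it is in envelope 1 (prior 1/3): the presenter opened envelope 1, so this case is ruled out; weight (1/3)·0 = 0.
If it is in envelope 2 (prior 1/3): only envelope 1 is available, probability 1; weight (1/3)·1 = 1/3.
If it is in envelope 3 (prior 1/3): envelope 2 is available but not opened, probability 2/3; weight (1/3)·(2/3) = 2/9.
The weights sum to 5/9.
So P(the cheque in envelope 2 | the presenter opened envelope 1) = (1/3) / (5/9) = 3/5.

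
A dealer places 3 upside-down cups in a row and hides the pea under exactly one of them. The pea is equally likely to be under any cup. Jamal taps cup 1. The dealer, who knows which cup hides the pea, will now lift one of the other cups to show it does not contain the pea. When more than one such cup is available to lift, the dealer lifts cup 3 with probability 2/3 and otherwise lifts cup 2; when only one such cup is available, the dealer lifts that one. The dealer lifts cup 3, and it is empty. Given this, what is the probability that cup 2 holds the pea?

Condition on the true location of the pea.
If it is under cup 1 (prior 1/3): cup 3 is available, opened with probability 2/3; weight (1/3)·(2/3) = 2/9.
If it is under cup 2 (prior 1/3): only cup 3 is available, probability 1; weight (1/3)·1 = 1/3.
If it is under cup 3 (prior 1/3): the dealer opened cup 3, so this case is ruled out; weight (1/3)·0 = 0.
The weights sum to 5/9.
So P(the pea under cup 2 | the dealer opened cup 3) = (1/3) / (5/9) = 3/5.

3/5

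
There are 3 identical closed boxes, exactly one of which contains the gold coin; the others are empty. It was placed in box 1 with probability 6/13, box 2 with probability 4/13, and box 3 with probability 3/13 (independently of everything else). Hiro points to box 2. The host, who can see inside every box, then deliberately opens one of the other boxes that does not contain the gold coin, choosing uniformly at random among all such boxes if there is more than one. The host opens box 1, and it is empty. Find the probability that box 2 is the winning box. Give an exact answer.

Condition on the true location of the gold coin.
If it is in box 1 (prior 6/13): the host opened box 1, so this case is ruled out; weight (6/13)·0 = 0.
If it is in box 2 (prior 4/13): the host has 2 equally likely choices, so probability 1/2; weight (4/13)·(1/2) = 2/13.
If it is in box 3 (prior 3/13): the host has no choice, probability 1; weight (3/13)·1 = 3/13.
The weights sum to 5/13.
So P(the gold coin in box 2 | the host opened box 1) = (2/13) / (5/13) = 2/5.

2/5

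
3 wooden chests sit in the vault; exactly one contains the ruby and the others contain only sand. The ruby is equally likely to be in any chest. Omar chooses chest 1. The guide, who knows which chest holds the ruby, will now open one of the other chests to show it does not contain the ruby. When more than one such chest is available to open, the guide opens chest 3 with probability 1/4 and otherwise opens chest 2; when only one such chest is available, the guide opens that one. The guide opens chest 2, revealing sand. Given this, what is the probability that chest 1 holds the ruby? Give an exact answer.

Consider each possible location of the ruby in turn.
If it is in chest 1 (prior 1/3): chest 3 is available but not opened, probability 3/4; weight (1/3)·(3/4) = 1/4.
If it is in chest 2 (prior 1/3): the guide opened chest 2, so this case is ruled out; weight (1/3)·0 = 0.
If it is in chest 3 (prior 1/3): only chest 2 is available, probability 1; weight (1/3)·1 = 1/3.
The weights sum to 7/12.
So P(the ruby in chest 1 | the guide opened chest 2) = (1/4) / (7/12) = 3/7.

3/7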